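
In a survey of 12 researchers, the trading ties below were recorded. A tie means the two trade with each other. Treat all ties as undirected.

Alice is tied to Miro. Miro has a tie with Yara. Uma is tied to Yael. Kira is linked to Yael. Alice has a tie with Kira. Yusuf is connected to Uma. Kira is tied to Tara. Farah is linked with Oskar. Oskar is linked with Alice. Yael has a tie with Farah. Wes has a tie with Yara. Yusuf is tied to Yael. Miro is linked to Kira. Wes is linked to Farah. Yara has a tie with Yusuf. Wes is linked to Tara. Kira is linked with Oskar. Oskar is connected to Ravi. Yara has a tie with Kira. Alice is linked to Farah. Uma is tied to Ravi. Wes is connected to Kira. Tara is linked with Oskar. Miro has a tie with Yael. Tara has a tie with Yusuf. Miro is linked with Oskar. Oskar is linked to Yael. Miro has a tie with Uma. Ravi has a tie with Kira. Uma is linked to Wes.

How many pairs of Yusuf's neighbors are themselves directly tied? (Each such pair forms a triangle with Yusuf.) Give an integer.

1

Yusuf's neighbors: Tara, Uma, Yael, and Yara.
Neighbor pairs that are themselves tied: Yusuf–Uma–Yael. Each forms one triangle with Yusuf, for 1 in total.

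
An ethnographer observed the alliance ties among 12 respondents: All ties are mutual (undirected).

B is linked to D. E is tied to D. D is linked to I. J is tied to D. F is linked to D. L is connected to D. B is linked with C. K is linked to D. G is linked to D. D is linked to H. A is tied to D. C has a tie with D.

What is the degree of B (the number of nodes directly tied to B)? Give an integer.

B is directly tied to C and D. That is 2 neighbors, so the degree of B is 2.

2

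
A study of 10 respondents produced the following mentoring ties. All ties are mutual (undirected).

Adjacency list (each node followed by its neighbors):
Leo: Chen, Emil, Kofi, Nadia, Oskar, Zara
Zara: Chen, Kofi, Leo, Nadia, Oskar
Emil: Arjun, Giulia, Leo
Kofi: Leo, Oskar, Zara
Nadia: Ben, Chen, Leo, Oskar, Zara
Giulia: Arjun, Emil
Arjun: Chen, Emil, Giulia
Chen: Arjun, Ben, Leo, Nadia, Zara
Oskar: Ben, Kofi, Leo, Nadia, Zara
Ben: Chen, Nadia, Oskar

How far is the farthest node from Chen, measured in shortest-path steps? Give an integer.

2

Distances from Chen: Arjun:1, Ben:1, Emil:2, Giulia:2, Kofi:2, Leo:1, Nadia:1, Oskar:2, Zara:1.
The largest is 2 (to Kofi, Oskar, Emil, and Giulia), so the eccentricity of Chen is 2.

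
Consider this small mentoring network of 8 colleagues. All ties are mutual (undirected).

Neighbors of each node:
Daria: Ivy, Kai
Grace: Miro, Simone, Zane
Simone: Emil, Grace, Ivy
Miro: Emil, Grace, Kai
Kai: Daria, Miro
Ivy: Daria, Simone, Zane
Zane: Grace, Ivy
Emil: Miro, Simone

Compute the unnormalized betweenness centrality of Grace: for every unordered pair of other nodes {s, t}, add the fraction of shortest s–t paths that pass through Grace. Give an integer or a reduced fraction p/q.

4

Pairs whose geodesics pass through Grace — Kai–Simone: 1/3; Kai–Zane: 1/2; Miro–Simone: 1/2; Miro–Zane: 1; Miro–Ivy: 2/4; Emil–Zane: 2/3; Simone–Zane: 1/2.
All other pairs contribute 0.
Summing the contributions gives betweenness(Grace) = 4.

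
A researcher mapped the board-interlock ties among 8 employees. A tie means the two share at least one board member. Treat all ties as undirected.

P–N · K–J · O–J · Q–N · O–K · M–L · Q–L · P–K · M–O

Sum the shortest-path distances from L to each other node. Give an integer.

15

Distances from L: J:3, K:3, M:1, N:2, O:2, P:3, Q:1.
Sum = 3 + 3 + 1 + 2 + 2 + 3 + 1 = 15.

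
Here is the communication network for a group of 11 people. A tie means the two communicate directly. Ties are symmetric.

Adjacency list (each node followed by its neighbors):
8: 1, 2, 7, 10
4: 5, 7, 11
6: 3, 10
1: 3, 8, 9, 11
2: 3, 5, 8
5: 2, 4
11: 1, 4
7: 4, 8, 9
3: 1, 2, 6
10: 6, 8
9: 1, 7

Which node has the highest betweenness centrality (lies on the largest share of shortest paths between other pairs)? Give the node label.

Unnormalized betweenness of each node: 1:34/3, 2:19/3, 3:43/6, 4:14/3, 5:13/6, 6:1, 7:17/3, 8:37/3, 9:5/6, 10:7/3, 11:13/6.
8 has the largest value, 37/3, making it the main broker — the node through which the most shortest paths run.

8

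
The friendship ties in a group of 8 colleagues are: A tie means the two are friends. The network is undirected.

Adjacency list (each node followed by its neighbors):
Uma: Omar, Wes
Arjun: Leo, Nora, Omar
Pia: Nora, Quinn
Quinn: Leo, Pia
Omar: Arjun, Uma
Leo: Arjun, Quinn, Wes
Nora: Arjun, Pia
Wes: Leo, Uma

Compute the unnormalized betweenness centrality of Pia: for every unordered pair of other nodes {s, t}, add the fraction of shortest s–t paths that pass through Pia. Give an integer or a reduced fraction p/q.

Pairs whose geodesics pass through Pia — Quinn–Nora: 1.
All other pairs contribute 0.
Summing the contributions gives betweenness(Pia) = 1.

1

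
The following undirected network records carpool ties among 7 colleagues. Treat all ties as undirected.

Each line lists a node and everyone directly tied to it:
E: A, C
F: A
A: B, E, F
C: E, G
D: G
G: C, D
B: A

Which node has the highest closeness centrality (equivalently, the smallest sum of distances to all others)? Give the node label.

Farness (sum of distances to all others) for each node — A:12, B:17, C:12, D:20, E:11, F:17, G:15.
The smallest farness is 11, for E, so E has the highest closeness.

E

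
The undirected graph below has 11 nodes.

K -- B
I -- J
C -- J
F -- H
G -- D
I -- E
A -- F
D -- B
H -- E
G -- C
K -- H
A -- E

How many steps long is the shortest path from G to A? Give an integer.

5

One shortest route is G – C – J – I – E – A, which uses 5 edges, and at distance 4 from G we only reach {E, H}, which does not include A. So d(G,A) = 5.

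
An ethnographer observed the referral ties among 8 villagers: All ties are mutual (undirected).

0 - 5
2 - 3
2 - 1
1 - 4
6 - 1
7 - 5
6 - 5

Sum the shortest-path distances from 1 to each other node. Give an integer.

Distances from 1: 0:3, 2:1, 3:2, 4:1, 5:2, 6:1, 7:3.
Sum = 3 + 1 + 2 + 1 + 2 + 1 + 3 = 13.

13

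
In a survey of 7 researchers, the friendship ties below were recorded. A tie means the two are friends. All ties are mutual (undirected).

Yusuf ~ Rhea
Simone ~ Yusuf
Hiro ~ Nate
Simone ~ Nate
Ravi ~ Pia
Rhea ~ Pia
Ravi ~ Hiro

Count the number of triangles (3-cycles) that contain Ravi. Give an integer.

Ravi's neighbors are Hiro and Pia, but none of them are tied to each other, so no triangle contains Ravi.

0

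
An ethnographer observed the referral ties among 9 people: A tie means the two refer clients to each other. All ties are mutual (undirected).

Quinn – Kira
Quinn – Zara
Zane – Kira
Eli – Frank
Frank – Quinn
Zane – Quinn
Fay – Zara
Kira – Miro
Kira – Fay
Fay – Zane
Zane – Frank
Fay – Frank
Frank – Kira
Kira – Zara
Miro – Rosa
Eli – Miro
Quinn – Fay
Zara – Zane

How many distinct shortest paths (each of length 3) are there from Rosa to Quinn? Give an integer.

1

The shortest distance is 3, and the only length-3 path is Rosa–Miro–Kira–Quinn. So there is exactly 1 shortest path.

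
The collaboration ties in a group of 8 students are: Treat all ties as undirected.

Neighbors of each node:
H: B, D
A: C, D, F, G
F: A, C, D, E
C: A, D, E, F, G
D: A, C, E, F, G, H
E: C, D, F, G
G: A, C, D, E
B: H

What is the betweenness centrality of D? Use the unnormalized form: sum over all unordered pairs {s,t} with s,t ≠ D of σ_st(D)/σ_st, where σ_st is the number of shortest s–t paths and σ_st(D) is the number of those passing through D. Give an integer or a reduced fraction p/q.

21/2

Pairs whose geodesics pass through D — B–G: 1; B–E: 1; B–A: 1; B–C: 1; B–F: 1; H–G: 1; H–E: 1; H–A: 1; H–C: 1; H–F: 1; G–F: 1/4; E–A: 1/4.
All other pairs contribute 0.
Summing the contributions gives betweenness(D) = 21/2.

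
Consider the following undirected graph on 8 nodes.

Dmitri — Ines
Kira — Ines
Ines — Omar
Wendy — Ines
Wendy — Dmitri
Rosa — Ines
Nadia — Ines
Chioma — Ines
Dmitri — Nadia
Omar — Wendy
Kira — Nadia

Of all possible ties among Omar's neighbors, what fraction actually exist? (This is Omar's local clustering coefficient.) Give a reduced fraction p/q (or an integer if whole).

Omar's neighbors: Ines and Wendy (k = 2).
Possible neighbor pairs: C(2,2) = 1. Edges among them: Ines–Wendy → e = 1.
Clustering(Omar) = 1/1.

1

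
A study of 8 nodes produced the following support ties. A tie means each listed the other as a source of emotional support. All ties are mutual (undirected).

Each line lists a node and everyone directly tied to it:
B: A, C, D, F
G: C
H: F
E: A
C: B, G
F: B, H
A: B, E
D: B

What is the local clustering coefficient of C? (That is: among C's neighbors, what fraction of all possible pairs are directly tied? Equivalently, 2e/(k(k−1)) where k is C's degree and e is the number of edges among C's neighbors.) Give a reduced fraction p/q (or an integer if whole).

0

C's neighbors: B and G (k = 2).
Possible neighbor pairs: C(2,2) = 1. Edges among them: none → e = 0.
Clustering(C) = 0/1.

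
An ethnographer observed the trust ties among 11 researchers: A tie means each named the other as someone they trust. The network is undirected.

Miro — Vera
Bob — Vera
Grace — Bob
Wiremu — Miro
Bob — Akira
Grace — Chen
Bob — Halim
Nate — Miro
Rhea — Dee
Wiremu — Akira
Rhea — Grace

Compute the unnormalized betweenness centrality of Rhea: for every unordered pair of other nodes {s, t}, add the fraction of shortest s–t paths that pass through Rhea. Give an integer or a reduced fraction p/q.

Pairs whose geodesics pass through Rhea — Miro–Dee: 1; Akira–Dee: 1; Nate–Dee: 1; Chen–Dee: 1; Grace–Dee: 1; Wiremu–Dee: 1; Bob–Dee: 1; Dee–Halim: 1; Dee–Vera: 1.
All other pairs contribute 0.
Summing the contributions gives betweenness(Rhea) = 9.

9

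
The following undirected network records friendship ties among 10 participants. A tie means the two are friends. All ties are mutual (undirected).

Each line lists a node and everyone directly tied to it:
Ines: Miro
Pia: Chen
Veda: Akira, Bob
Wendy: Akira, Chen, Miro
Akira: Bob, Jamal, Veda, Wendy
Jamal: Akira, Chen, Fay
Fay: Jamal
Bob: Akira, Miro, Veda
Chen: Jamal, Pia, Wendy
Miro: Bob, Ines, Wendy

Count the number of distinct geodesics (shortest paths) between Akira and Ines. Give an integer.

2

The shortest distance is 3. The length-3 paths are: Akira–Bob–Miro–Ines; Akira–Wendy–Miro–Ines.
That gives 2 distinct shortest paths.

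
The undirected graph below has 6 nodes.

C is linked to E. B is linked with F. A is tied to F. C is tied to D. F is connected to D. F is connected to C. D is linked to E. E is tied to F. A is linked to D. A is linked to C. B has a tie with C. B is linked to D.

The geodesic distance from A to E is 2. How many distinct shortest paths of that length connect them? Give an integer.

The shortest distance is 2. The length-2 paths are: A–F–E; A–D–E; A–C–E.
That gives 3 distinct shortest paths.

3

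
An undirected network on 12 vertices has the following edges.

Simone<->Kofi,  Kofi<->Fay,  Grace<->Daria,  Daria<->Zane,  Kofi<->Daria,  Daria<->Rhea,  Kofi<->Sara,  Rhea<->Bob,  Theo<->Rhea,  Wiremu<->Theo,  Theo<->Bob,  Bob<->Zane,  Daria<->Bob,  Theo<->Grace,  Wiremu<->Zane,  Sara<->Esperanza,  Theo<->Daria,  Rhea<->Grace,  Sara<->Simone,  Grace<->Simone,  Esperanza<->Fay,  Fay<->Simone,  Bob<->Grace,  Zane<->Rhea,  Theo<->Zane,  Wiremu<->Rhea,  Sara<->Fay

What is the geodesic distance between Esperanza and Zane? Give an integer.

One shortest route is Esperanza – Sara – Kofi – Daria – Zane, which uses 4 edges, and at distance 3 from Esperanza we only reach {Daria, Grace}, which does not include Zane. So d(Esperanza,Zane) = 4.

4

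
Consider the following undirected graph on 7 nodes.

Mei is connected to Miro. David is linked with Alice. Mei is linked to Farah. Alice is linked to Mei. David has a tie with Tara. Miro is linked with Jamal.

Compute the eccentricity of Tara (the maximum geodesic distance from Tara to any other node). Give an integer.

5

Distances from Tara: Alice:2, David:1, Farah:4, Jamal:5, Mei:3, Miro:4.
The largest is 5 (to Jamal), so the eccentricity of Tara is 5.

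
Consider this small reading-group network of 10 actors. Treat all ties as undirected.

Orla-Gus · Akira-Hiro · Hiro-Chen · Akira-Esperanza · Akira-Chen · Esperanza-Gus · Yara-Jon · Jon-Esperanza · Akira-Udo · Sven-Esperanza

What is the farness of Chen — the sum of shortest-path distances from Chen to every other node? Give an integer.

Distances from Chen: Akira:1, Esperanza:2, Gus:3, Hiro:1, Jon:3, Orla:4, Sven:3, Udo:2, Yara:4.
Sum = 1 + 2 + 3 + 1 + 3 + 4 + 3 + 2 + 4 = 23.

23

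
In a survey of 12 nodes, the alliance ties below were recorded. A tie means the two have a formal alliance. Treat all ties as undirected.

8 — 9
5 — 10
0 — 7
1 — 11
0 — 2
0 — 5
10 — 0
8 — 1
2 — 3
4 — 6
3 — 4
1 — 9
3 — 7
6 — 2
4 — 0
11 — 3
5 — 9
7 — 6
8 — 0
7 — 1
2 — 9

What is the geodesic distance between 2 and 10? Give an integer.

One shortest route is 2 – 0 – 10, which uses 2 edges, and 2 and 10 are not directly tied, so nothing shorter exists. So d(2,10) = 2.

2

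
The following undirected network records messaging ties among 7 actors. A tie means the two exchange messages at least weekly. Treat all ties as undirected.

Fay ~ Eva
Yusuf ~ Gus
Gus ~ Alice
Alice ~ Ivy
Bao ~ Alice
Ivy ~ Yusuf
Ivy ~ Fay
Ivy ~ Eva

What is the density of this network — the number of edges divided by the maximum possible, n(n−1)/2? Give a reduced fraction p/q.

8/21

There are 8 edges and 7 nodes, so the maximum possible is C(7,2) = 21.
Density = 8/21.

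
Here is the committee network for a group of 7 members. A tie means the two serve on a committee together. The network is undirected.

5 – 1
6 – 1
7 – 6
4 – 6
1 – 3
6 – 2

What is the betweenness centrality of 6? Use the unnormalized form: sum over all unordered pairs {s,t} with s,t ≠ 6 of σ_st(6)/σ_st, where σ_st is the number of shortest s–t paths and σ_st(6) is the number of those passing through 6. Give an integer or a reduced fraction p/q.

12

Pairs whose geodesics pass through 6 — 1–7: 1; 1–4: 1; 1–2: 1; 7–4: 1; 7–2: 1; 7–5: 1; 7–3: 1; 4–2: 1; 4–5: 1; 4–3: 1; 2–5: 1; 2–3: 1.
All other pairs contribute 0.
Summing the contributions gives betweenness(6) = 12.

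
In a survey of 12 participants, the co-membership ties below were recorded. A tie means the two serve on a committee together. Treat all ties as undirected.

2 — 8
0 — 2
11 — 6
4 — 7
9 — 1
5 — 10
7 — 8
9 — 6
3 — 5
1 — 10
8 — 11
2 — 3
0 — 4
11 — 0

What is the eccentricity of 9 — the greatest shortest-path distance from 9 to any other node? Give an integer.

Distances from 9: 0:3, 1:1, 2:4, 3:4, 4:4, 5:3, 6:1, 7:4, 8:3, 10:2, 11:2.
The largest is 4 (to 7, 2, 4, and 3), so the eccentricity of 9 is 4.

4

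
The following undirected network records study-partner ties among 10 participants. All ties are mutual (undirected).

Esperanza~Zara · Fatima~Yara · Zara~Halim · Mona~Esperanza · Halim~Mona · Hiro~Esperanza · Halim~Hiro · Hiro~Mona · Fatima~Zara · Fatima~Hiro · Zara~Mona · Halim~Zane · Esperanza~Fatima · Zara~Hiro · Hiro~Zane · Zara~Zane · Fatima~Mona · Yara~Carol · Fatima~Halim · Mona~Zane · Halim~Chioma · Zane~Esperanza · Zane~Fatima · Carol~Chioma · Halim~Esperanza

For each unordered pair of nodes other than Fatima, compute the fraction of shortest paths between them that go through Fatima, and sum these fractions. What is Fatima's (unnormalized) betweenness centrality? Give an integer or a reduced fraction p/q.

17/2

Pairs whose geodesics pass through Fatima — Yara–Zara: 1; Yara–Hiro: 1; Yara–Halim: 1; Yara–Mona: 1; Yara–Esperanza: 1; Yara–Zane: 1; Carol–Zara: 1/2; Carol–Hiro: 1/2; Carol–Mona: 1/2; Carol–Esperanza: 1/2; Carol–Zane: 1/2.
All other pairs contribute 0.
Summing the contributions gives betweenness(Fatima) = 17/2.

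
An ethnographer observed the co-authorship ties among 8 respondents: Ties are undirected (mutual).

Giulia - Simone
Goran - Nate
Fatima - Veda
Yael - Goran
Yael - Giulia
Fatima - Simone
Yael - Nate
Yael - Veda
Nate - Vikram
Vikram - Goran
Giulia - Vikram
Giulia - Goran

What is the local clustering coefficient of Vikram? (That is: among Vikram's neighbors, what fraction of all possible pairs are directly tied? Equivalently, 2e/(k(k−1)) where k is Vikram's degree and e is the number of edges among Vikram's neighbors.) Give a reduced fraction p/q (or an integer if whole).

Vikram's neighbors: Giulia, Goran, and Nate (k = 3).
Possible neighbor pairs: C(3,2) = 3. Edges among them: Giulia–Goran, Goran–Nate → e = 2.
Clustering(Vikram) = 2/3.

2/3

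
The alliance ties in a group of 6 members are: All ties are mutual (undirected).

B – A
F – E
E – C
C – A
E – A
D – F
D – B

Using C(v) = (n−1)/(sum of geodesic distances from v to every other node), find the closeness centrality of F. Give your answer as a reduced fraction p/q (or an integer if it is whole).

Distances from F: A:2, B:2, C:2, D:1, E:1. Sum = 8.
n = 6, so closeness = 5/8.

5/8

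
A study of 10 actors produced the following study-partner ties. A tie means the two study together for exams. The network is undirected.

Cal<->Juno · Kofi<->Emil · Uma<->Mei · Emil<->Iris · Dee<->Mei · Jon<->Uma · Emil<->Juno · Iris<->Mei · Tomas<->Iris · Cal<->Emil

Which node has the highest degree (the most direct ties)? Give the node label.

Emil

Degrees — Cal:2, Dee:1, Emil:4, Iris:3, Jon:1, Juno:2, Kofi:1, Mei:3, Tomas:1, Uma:2.
The maximum is 4, attained only by Emil.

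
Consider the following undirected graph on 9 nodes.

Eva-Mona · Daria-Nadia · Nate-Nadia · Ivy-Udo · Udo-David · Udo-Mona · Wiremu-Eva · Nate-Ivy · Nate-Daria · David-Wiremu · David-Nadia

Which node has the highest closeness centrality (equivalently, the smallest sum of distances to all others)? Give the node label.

David

Farness (sum of distances to all others) for each node — Daria:20, David:13, Eva:20, Ivy:16, Mona:18, Nadia:15, Nate:17, Udo:14, Wiremu:17.
The smallest farness is 13, for David, so David has the highest closeness.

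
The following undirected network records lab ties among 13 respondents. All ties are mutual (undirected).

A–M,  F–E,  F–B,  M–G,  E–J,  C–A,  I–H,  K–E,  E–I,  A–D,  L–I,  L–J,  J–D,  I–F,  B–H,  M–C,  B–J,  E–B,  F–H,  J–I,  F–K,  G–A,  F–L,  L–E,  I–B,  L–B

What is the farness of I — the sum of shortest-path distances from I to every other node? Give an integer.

Distances from I: A:3, B:1, C:4, D:2, E:1, F:1, G:4, H:1, J:1, K:2, L:1, M:4.
Sum = 3 + 1 + 4 + 2 + 1 + 1 + 4 + 1 + 1 + 2 + 1 + 4 = 25.

25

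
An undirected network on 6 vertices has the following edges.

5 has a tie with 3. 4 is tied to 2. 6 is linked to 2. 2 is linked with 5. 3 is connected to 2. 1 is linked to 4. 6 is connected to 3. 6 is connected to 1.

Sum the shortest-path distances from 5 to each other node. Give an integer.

Distances from 5: 1:3, 2:1, 3:1, 4:2, 6:2.
Sum = 3 + 1 + 1 + 2 + 2 = 9.

9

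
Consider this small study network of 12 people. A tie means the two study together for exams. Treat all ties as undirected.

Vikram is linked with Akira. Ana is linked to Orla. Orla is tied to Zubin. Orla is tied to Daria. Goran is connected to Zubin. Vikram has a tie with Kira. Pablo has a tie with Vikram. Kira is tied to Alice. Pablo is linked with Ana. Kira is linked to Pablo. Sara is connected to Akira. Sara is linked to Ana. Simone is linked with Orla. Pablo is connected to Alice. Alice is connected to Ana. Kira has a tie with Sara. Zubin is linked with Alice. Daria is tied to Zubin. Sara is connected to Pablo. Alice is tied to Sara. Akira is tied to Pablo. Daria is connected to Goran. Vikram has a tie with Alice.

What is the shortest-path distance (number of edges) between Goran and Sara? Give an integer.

3

One shortest route is Goran – Zubin – Alice – Sara, which uses 3 edges, and at distance 2 from Goran we only reach {Alice, Orla}, which does not include Sara. So d(Goran,Sara) = 3.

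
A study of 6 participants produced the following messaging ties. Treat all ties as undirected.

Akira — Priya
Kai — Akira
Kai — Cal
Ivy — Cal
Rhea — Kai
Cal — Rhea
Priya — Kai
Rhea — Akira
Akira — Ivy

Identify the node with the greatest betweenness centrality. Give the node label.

Unnormalized betweenness of each node: Akira:5/2, Cal:1, Ivy:1/3, Kai:11/6, Priya:0, Rhea:1/3.
Akira has the largest value, 5/2, making it the main broker — the node through which the most shortest paths run.

Akira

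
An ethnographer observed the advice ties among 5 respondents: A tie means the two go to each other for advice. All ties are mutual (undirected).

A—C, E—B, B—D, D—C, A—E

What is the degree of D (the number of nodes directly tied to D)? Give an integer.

D is directly tied to B and C. That is 2 neighbors, so the degree of D is 2.

2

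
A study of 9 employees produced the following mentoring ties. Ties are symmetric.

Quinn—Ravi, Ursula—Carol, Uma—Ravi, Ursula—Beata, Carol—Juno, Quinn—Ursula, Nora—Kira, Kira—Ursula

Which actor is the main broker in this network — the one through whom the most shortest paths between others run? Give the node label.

Unnormalized betweenness of each node: Beata:0, Carol:7, Juno:0, Kira:7, Nora:0, Quinn:12, Ravi:7, Uma:0, Ursula:23.
Ursula has the largest value, 23, making it the main broker — the node through which the most shortest paths run.

Ursula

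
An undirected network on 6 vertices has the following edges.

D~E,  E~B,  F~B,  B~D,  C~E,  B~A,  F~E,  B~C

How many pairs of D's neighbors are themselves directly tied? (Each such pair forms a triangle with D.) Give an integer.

1

D's neighbors: B and E.
Neighbor pairs that are themselves tied: D–B–E. Each forms one triangle with D, for 1 in total.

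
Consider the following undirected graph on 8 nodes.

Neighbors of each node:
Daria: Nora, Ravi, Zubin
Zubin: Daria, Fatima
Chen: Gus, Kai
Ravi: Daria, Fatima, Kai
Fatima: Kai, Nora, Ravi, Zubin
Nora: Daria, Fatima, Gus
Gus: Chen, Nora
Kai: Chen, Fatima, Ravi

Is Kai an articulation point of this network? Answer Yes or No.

Even without Kai, every remaining node can still reach every other (the residual graph is connected), so Kai is not a cut vertex.

No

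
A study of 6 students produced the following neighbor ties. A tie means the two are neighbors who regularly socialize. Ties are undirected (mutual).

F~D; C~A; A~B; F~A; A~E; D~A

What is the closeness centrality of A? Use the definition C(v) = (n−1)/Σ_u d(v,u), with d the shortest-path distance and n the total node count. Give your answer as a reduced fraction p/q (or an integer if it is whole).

Distances from A: B:1, C:1, D:1, E:1, F:1. Sum = 5.
n = 6, so closeness = 5/5 = 1.

1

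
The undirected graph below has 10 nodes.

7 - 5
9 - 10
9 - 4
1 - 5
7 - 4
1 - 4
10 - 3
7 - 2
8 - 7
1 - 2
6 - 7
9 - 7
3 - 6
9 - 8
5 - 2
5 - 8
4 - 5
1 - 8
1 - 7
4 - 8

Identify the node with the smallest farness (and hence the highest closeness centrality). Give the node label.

Farness (sum of distances to all others) for each node — 1:15, 2:17, 3:21, 4:14, 5:15, 6:16, 7:11, 8:14, 9:14, 10:19.
The smallest farness is 11, for 7, so 7 has the highest closeness.

7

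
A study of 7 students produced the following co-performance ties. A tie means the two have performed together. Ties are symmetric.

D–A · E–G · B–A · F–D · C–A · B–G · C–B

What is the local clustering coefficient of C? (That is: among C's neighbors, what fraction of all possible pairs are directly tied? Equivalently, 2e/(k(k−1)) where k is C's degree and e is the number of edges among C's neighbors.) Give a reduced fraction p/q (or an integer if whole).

1

C's neighbors: A and B (k = 2).
Possible neighbor pairs: C(2,2) = 1. Edges among them: A–B → e = 1.
Clustering(C) = 1/1.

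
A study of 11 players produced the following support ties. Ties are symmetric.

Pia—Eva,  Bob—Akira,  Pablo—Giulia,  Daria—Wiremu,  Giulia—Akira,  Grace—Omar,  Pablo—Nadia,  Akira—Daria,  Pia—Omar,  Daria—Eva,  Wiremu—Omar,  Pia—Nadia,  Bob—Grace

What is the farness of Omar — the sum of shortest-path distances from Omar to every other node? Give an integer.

21

Distances from Omar: Akira:3, Bob:2, Daria:2, Eva:2, Giulia:4, Grace:1, Nadia:2, Pablo:3, Pia:1, Wiremu:1.
Sum = 3 + 2 + 2 + 2 + 4 + 1 + 2 + 3 + 1 + 1 = 21.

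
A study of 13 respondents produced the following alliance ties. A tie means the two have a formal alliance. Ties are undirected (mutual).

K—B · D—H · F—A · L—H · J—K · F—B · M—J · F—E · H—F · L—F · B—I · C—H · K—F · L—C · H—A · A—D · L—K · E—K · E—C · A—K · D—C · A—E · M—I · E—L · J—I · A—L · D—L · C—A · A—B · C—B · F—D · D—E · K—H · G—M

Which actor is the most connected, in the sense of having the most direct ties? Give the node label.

A

Degrees — A:8, B:5, C:6, D:6, E:6, F:7, G:1, H:6, I:3, J:3, K:7, L:7, M:3.
The maximum is 8, attained only by A.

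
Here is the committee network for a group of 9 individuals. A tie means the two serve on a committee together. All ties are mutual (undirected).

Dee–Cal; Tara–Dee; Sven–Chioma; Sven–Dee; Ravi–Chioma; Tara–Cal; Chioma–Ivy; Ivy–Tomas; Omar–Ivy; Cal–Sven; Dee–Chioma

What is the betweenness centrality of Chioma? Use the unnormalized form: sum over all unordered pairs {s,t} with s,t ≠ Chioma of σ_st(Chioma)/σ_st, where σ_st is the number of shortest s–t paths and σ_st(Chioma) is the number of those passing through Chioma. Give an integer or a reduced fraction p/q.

Pairs whose geodesics pass through Chioma — Ivy–Ravi: 1; Ivy–Dee: 1; Ivy–Sven: 1; Ivy–Tara: 1; Ivy–Cal: 2/2; Ravi–Dee: 1; Ravi–Tomas: 1; Ravi–Omar: 1; Ravi–Sven: 1; Ravi–Tara: 1; Ravi–Cal: 2/2; Dee–Tomas: 1; Dee–Omar: 1; Tomas–Sven: 1 … (+5 more pairs).
All other pairs contribute 0.
Summing the contributions gives betweenness(Chioma) = 19.

19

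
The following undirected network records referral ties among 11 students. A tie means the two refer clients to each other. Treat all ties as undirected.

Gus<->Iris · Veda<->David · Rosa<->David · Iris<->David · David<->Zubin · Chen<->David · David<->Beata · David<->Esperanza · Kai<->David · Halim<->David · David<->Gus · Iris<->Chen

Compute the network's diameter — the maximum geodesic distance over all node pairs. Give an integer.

Eccentricity of each node (its greatest distance to any other): Beata:2, Chen:2, David:1, Esperanza:2, Gus:2, Halim:2, Iris:2, Kai:2, Rosa:2, Veda:2, Zubin:2.
The maximum eccentricity is 2, realized for instance by the pair Kai–Chen via Kai – David – Chen. So the diameter is 2.

2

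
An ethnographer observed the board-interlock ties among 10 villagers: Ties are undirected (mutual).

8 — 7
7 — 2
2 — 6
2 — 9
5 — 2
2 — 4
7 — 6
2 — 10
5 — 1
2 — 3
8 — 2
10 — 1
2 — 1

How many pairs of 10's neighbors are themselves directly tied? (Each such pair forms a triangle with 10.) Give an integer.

10's neighbors: 1 and 2.
Neighbor pairs that are themselves tied: 10–1–2. Each forms one triangle with 10, for 1 in total.

1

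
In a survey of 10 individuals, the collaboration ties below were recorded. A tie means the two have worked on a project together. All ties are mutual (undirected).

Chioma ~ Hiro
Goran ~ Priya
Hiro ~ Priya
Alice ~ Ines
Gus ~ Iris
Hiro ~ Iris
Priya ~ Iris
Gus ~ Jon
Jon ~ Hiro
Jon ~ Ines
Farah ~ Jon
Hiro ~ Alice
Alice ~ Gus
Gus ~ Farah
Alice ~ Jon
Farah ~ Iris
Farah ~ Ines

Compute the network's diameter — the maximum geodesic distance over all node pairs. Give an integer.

4

Eccentricity of each node (its greatest distance to any other): Alice:3, Chioma:3, Farah:3, Goran:4, Gus:3, Hiro:2, Ines:4, Iris:2, Jon:3, Priya:3.
The maximum eccentricity is 4, realized for instance by the pair Ines–Goran via Ines – Alice – Hiro – Priya – Goran. So the diameter is 4.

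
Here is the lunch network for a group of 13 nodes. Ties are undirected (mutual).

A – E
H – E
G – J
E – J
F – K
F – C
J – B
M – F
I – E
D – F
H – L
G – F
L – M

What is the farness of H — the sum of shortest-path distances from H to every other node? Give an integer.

31

Distances from H: A:2, B:3, C:4, D:4, E:1, F:3, G:3, I:2, J:2, K:4, L:1, M:2.
Sum = 2 + 3 + 4 + 4 + 1 + 3 + 3 + 2 + 2 + 4 + 1 + 2 = 31.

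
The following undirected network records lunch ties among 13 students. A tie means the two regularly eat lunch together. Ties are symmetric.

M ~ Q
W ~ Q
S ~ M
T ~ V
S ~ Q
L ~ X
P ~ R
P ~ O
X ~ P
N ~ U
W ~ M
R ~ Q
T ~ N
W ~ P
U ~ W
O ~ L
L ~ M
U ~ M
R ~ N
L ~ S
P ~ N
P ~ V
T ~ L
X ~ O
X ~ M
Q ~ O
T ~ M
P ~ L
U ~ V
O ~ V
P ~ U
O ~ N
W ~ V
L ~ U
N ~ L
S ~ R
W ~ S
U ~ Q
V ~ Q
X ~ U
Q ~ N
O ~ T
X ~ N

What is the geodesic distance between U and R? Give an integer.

One shortest route is U – P – R, which uses 2 edges, and U and R are not directly tied, so nothing shorter exists. So d(U,R) = 2.

2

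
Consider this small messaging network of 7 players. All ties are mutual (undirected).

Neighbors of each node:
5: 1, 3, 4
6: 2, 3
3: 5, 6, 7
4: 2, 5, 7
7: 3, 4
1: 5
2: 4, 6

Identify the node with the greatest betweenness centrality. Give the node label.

Unnormalized betweenness of each node: 1:0, 2:1, 3:4, 4:4, 5:11/2, 6:1, 7:1/2.
5 has the largest value, 11/2, making it the main broker — the node through which the most shortest paths run.

5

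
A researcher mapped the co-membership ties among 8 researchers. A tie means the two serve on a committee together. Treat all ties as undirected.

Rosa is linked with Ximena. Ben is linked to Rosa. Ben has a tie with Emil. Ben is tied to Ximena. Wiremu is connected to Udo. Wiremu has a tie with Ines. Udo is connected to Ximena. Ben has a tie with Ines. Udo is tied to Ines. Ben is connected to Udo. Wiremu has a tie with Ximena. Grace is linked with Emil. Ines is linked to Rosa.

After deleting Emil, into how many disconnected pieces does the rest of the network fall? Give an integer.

Without Emil, the remaining ties split the others into: {Ben, Ines, Rosa, Udo, Wiremu, Ximena}; {Grace}.
That's 2 separate components.

2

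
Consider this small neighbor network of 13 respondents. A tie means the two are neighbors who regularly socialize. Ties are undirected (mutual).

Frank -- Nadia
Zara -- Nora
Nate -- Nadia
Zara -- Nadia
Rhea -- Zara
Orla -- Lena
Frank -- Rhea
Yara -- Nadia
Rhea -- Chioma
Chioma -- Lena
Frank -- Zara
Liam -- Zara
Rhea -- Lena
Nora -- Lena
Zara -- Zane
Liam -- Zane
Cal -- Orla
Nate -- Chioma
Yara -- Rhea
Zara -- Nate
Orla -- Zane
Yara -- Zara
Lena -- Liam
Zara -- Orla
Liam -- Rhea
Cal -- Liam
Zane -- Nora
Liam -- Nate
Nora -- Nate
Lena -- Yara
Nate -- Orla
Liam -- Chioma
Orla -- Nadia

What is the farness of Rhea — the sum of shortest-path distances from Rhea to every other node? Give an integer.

18

Distances from Rhea: Cal:2, Chioma:1, Frank:1, Lena:1, Liam:1, Nadia:2, Nate:2, Nora:2, Orla:2, Yara:1, Zane:2, Zara:1.
Sum = 2 + 1 + 1 + 1 + 1 + 2 + 2 + 2 + 2 + 1 + 2 + 1 = 18.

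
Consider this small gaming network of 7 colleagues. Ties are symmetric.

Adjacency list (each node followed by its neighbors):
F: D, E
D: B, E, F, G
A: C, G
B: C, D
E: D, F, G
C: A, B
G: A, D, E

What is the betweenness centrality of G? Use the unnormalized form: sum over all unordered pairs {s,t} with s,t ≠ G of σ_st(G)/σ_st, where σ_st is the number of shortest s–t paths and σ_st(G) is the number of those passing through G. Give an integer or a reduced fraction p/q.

Pairs whose geodesics pass through G — D–A: 1; F–A: 2/2; E–A: 1; E–C: 1/2.
All other pairs contribute 0.
Summing the contributions gives betweenness(G) = 7/2.

7/2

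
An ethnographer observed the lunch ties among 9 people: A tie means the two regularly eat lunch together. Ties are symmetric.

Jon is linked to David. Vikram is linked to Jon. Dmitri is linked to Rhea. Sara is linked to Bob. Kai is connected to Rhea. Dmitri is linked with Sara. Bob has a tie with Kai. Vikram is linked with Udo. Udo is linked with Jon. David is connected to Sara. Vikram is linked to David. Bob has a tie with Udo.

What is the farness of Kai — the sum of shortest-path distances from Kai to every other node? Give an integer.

17

Distances from Kai: Bob:1, David:3, Dmitri:2, Jon:3, Rhea:1, Sara:2, Udo:2, Vikram:3.
Sum = 1 + 3 + 2 + 3 + 1 + 2 + 2 + 3 = 17.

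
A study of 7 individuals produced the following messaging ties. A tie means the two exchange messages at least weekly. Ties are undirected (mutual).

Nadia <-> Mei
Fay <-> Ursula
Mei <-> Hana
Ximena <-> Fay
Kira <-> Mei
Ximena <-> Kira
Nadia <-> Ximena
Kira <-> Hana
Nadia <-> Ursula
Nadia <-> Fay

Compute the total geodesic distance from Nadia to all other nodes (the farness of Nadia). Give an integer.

8

Distances from Nadia: Fay:1, Hana:2, Kira:2, Mei:1, Ursula:1, Ximena:1.
Sum = 1 + 2 + 2 + 1 + 1 + 1 = 8.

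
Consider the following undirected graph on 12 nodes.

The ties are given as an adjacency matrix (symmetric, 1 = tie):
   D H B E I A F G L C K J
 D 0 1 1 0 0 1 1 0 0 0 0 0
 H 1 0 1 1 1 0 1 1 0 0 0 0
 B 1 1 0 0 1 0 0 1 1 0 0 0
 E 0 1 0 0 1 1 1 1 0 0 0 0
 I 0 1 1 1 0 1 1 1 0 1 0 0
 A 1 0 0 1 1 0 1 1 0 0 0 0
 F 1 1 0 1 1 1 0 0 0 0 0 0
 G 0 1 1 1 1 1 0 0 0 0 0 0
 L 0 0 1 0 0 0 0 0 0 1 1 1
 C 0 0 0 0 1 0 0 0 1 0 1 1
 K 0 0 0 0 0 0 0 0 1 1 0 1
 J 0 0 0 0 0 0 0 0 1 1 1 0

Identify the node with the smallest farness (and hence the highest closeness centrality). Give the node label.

I

Farness (sum of distances to all others) for each node — A:20, B:17, C:19, D:21, E:20, F:20, G:19, H:18, I:15, J:25, K:25, L:21.
The smallest farness is 15, for I, so I has the highest closeness.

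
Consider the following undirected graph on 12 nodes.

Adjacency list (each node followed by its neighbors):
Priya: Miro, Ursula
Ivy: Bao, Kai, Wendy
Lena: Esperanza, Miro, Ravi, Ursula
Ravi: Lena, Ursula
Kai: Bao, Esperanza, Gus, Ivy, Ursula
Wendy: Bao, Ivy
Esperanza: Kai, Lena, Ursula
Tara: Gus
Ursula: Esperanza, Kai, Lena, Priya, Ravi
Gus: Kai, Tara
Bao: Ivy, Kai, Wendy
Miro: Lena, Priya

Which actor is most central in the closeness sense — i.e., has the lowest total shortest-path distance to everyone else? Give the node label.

Farness (sum of distances to all others) for each node — Bao:25, Esperanza:21, Gus:26, Ivy:25, Kai:18, Lena:25, Miro:33, Priya:27, Ravi:27, Tara:36, Ursula:19, Wendy:34.
The smallest farness is 18, for Kai, so Kai has the highest closeness.

Kai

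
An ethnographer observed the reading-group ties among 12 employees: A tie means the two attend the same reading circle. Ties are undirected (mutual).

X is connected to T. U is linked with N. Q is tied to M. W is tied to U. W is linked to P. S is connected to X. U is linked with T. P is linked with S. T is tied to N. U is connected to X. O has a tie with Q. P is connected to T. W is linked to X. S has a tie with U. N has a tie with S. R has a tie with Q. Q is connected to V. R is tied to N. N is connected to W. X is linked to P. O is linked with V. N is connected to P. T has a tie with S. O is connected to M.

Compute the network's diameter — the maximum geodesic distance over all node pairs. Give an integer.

5

Eccentricity of each node (its greatest distance to any other): M:5, N:3, O:5, P:4, Q:4, R:3, S:4, T:4, U:4, V:5, W:4, X:5.
The maximum eccentricity is 5, realized for instance by the pair X–O via X – U – N – R – Q – O. So the diameter is 5.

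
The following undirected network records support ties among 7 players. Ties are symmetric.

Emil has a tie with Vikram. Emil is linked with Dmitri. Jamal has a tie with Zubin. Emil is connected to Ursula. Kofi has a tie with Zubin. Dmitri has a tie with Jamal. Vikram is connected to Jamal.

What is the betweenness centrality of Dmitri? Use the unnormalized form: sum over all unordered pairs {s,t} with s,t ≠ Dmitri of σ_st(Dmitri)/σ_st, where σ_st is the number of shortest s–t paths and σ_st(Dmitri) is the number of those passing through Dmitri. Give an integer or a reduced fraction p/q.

Pairs whose geodesics pass through Dmitri — Zubin–Ursula: 1/2; Zubin–Emil: 1/2; Ursula–Kofi: 1/2; Ursula–Jamal: 1/2; Kofi–Emil: 1/2; Jamal–Emil: 1/2.
All other pairs contribute 0.
Summing the contributions gives betweenness(Dmitri) = 3.

3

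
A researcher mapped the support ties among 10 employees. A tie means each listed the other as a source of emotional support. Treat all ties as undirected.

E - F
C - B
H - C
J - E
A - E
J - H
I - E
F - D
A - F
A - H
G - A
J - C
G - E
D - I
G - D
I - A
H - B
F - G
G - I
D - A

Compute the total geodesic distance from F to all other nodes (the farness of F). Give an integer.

16

Distances from F: A:1, B:3, C:3, D:1, E:1, G:1, H:2, I:2, J:2.
Sum = 1 + 3 + 3 + 1 + 1 + 1 + 2 + 2 + 2 = 16.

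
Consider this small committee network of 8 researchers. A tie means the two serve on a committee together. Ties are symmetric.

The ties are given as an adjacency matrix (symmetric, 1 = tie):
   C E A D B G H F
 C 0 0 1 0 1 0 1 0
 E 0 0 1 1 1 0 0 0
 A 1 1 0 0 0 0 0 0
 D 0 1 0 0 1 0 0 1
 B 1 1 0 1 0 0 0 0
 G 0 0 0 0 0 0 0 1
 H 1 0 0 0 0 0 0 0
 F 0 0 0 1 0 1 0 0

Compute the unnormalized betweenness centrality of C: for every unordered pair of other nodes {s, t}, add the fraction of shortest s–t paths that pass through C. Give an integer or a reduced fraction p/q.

13/2

Pairs whose geodesics pass through C — E–H: 2/2; A–B: 1/2; A–H: 1; D–H: 1; B–H: 1; G–H: 1; H–F: 1.
All other pairs contribute 0.
Summing the contributions gives betweenness(C) = 13/2.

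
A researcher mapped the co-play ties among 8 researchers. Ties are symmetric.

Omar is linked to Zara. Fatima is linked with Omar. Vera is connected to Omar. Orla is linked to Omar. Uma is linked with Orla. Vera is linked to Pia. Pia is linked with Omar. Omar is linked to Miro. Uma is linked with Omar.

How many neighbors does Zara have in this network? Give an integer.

Zara is directly tied to Omar. That is 1 neighbor, so the degree of Zara is 1.

1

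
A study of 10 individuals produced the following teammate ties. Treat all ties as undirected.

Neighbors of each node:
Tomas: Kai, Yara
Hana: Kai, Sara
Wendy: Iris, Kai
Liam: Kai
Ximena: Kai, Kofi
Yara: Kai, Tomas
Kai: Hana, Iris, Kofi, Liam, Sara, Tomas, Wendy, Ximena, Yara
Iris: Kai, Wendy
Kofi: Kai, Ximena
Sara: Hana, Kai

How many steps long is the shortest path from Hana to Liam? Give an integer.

One shortest route is Hana – Kai – Liam, which uses 2 edges, and Hana and Liam are not directly tied, so nothing shorter exists. So d(Hana,Liam) = 2.

2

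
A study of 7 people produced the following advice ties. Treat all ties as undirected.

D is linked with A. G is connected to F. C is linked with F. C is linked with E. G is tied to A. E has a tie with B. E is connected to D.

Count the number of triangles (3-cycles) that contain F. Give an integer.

F's neighbors are C and G, but none of them are tied to each other, so no triangle contains F.

0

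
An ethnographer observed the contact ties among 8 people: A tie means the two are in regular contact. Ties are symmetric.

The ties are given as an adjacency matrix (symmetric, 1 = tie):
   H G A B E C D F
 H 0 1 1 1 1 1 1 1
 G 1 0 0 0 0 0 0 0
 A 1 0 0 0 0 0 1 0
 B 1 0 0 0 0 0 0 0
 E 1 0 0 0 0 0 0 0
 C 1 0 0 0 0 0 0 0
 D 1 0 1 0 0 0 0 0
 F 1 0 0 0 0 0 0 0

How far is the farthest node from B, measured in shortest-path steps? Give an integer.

Distances from B: A:2, C:2, D:2, E:2, F:2, G:2, H:1.
The largest is 2 (to G, A, E, C, D, and F), so the eccentricity of B is 2.

2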